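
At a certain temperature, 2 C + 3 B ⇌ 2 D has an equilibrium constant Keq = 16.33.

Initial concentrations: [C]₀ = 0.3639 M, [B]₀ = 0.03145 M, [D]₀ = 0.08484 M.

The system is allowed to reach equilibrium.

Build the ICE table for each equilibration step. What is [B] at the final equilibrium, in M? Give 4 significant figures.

Q₀ = 1747 vs Keq = 16.33 ⇒ Q>K, reverse
Step 1:
                  C         B         D
  Initial    0.3639   0.03145   0.08484
  Change    0.03987    0.0598  -0.03987
  Equil      0.4038   0.09125   0.04497
  solve Keq expr → x = -0.01993; check Q = 16.33

[B]_eq = 0.09125 M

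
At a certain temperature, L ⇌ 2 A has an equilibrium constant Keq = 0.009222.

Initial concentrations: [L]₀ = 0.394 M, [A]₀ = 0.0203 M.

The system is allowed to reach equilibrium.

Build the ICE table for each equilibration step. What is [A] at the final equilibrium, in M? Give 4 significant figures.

[A]_eq = 0.05879 M

Q₀ = 0.001046 vs Keq = 0.009222 ⇒ Q<K, forward
Step 1:
                    L           A
  init          0.394      0.0203
  Δ          -0.01924     0.03849
  eq           0.3748     0.05879
  solve Keq expr → x = 0.01924; check Q = 0.009222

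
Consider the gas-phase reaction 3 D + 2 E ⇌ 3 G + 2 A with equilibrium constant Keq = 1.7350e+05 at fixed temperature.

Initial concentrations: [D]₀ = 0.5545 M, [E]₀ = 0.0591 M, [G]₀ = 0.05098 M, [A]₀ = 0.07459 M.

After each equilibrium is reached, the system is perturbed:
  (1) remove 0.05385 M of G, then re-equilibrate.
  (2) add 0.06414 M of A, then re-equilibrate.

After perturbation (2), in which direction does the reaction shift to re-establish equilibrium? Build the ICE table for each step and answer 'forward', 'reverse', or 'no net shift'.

Direction: reverse

Q₀ = 0.001238 vs Keq = 1.7350e+05 ⇒ Q<K, forward
Step 1:
                  D         E         G         A
  Initial    0.5545    0.0591   0.05098   0.07459
  Change   -0.08857  -0.05905   0.08857   0.05905
  Equil      0.4659 5.2589e-05    0.1396    0.1336
  solve Keq expr → x = 0.02952; check Q = 1.7350e+05
Then remove 0.05385 M of G.
Step 2:
                  D         E         G         A
  Initial    0.4659 5.2589e-05    0.0857    0.1336
  Change  -4.0880e-05 -2.7254e-05 4.0880e-05 2.7254e-05
  Equil      0.4659 2.5336e-05   0.08574    0.1337
  solve Keq expr → x = 1.3627e-05; check Q = 1.7350e+05
Then add 0.06414 M of A.
Step 3:
                  D         E         G         A
  Initial    0.4659 2.5336e-05   0.08574    0.1978
  Change  1.8212e-05 1.2141e-05 -1.8212e-05 -1.2141e-05
  Equil      0.4659 3.7477e-05   0.08572    0.1978
  solve Keq expr → x = -6.0706e-06; check Q = 1.7350e+05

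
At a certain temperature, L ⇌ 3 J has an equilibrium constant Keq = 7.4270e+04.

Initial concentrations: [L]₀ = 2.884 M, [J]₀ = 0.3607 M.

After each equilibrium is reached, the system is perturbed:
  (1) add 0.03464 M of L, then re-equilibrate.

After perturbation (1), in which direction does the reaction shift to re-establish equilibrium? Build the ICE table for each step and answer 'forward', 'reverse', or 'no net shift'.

Direction: forward

Q₀ = 0.01627 vs Keq = 7.4270e+04 ⇒ Q<K, forward
Step 1:
                  L         J
  Initial     2.884    0.3607
  Change     -2.874     8.623
  Equil    0.009761     8.983
  solve Keq expr → x = 2.874; check Q = 7.4270e+04
Then add 0.03464 M of L.
Step 2:
                  L         J
  Initial    0.0444     8.983
  Change    -0.0343    0.1029
  Equil      0.0101     9.086
  solve Keq expr → x = 0.0343; check Q = 7.4270e+04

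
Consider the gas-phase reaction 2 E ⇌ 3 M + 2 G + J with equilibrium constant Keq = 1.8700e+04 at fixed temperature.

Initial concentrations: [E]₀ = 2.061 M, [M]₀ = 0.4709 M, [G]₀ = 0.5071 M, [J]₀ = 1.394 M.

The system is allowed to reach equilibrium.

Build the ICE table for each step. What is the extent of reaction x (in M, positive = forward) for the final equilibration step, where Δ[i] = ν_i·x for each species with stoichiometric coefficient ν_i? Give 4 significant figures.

Q₀ = 0.008812 vs Keq = 1.8700e+04 ⇒ Q<K, forward
Step 1:
                  E         M         G         J
  I           2.061    0.4709    0.5071     1.394
  C          -1.898     2.847     1.898    0.9491
  E          0.1628     3.318     2.405     2.343
  solve Keq expr → x = 0.9491; check Q = 1.8700e+04

x = 0.9491 M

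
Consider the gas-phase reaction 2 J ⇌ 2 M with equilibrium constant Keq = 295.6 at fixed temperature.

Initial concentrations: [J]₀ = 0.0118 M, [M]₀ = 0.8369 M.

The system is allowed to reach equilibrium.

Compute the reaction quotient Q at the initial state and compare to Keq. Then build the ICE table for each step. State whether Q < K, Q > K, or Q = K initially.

Q₀ = 5030 vs Keq = 295.6 ⇒ Q>K, reverse
Step 1:
                   J          M
  Initial     0.0118     0.8369
  Change     0.03485   -0.03485
  Equil      0.04665     0.8021
  solve Keq expr → x = -0.01742; check Q = 295.6

Q₀ = 5030; Q > K (proceeds reverse)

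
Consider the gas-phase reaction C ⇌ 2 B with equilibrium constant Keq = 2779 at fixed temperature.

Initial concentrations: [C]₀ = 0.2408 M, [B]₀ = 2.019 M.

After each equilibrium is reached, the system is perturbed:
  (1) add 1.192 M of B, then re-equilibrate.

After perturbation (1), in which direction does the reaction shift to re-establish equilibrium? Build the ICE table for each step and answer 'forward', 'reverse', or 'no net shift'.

Q₀ = 16.93 vs Keq = 2779 ⇒ Q<K, forward
Step 1:
                   C          B
  init        0.2408      2.019
  Δ          -0.2386     0.4771
  eq        0.002242      2.496
  solve Keq expr → x = 0.2386; check Q = 2779
Then add 1.192 M of B.
Step 2:
                   C          B
  init      0.002242      3.688
  Δ         0.002639  -0.005277
  eq        0.004881      3.683
  solve Keq expr → x = -0.002639; check Q = 2779

Direction: reverse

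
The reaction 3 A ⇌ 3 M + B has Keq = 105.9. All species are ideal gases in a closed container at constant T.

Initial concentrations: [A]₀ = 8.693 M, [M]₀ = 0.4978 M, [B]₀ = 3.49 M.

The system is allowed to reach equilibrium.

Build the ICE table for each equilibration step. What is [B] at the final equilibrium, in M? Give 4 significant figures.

[B]_eq = 5.553 M

Q₀ = 6.5536e-04 vs Keq = 105.9 ⇒ Q<K, forward
Step 1:
                   A          M          B
  Initial      8.693     0.4978       3.49
  Change       -6.19       6.19      2.063
  Equil        2.503      6.688      5.553
  solve Keq expr → x = 2.063; check Q = 105.9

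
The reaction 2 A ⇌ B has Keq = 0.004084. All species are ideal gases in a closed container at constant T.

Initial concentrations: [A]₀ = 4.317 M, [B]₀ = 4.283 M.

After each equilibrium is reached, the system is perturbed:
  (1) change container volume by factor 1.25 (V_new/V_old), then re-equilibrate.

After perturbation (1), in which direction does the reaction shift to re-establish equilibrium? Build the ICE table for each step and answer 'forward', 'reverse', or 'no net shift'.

Direction: reverse

Q₀ = 0.2298 vs Keq = 0.004084 ⇒ Q>K, reverse
Step 1:
                   A          B
  init         4.317      4.283
  Δ            7.437     -3.719
  eq           11.75     0.5643
  solve Keq expr → x = -3.719; check Q = 0.004084
Then change container volume by factor 1.25 (V_new/V_old).
Step 2:
                   A          B
  init         9.404     0.4514
  Δ           0.1564   -0.07818
  eq            9.56     0.3732
  solve Keq expr → x = -0.07818; check Q = 0.004084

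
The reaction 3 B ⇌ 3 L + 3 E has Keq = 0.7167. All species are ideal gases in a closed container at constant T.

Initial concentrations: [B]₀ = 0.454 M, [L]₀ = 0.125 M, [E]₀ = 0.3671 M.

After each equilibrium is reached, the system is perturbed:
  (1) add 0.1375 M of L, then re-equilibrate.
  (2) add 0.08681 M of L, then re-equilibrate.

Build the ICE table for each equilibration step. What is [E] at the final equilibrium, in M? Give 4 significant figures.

[E]_eq = 0.5243 M

Q₀ = 0.001033 vs Keq = 0.7167 ⇒ Q<K, forward
Step 1:
                    B           L           E
  I             0.454       0.125      0.3671
  C           -0.2237      0.2237      0.2237
  E            0.2303      0.3487      0.5908
  solve Keq expr → x = 0.07458; check Q = 0.7167
Then add 0.1375 M of L.
Step 2:
                    B           L           E
  I            0.2303      0.4862      0.5908
  C            0.0421     -0.0421     -0.0421
  E            0.2723      0.4442      0.5488
  solve Keq expr → x = -0.01403; check Q = 0.7167
Then add 0.08681 M of L.
Step 3:
                    B           L           E
  I            0.2723       0.531      0.5488
  C           0.02443    -0.02443    -0.02443
  E            0.2968      0.5065      0.5243
  solve Keq expr → x = -0.008142; check Q = 0.7167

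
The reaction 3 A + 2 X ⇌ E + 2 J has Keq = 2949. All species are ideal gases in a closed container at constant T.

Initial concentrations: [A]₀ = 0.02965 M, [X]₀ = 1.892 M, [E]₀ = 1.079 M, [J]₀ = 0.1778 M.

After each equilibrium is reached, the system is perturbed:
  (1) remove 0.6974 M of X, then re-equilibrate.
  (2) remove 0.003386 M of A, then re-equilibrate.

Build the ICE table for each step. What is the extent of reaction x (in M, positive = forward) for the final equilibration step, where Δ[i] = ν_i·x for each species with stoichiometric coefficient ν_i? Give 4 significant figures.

x = -0.001065 M

Q₀ = 365.6 vs Keq = 2949 ⇒ Q<K, forward
Step 1:
                    A           X           E           J
  init        0.02965       1.892       1.079      0.1778
  Δ          -0.01427   -0.009513    0.004756    0.009513
  eq          0.01538       1.882       1.084      0.1873
  solve Keq expr → x = 0.004756; check Q = 2949
Then remove 0.6974 M of X.
Step 2:
                    A           X           E           J
  init        0.01538       1.185       1.084      0.1873
  Δ          0.005246    0.003497   -0.001749   -0.003497
  eq          0.02063       1.189       1.082      0.1838
  solve Keq expr → x = -0.001749; check Q = 2949
Then remove 0.003386 M of A.
Step 3:
                    A           X           E           J
  init        0.01724       1.189       1.082      0.1838
  Δ          0.003195     0.00213   -0.001065    -0.00213
  eq          0.02044       1.191       1.081      0.1817
  solve Keq expr → x = -0.001065; check Q = 2949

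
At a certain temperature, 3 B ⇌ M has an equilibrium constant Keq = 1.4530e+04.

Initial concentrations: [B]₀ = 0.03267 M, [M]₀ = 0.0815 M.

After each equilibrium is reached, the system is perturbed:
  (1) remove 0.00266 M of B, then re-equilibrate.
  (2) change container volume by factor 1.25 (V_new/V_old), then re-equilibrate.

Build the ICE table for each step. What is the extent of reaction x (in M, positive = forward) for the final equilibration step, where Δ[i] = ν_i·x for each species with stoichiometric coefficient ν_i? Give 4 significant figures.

Q₀ = 2337 vs Keq = 1.4530e+04 ⇒ Q<K, forward
Step 1:
                    B           M
  init        0.03267      0.0815
  Δ          -0.01456    0.004852
  eq          0.01811     0.08635
  solve Keq expr → x = 0.004852; check Q = 1.4530e+04
Then remove 0.00266 M of B.
Step 2:
                    B           M
  init        0.01545     0.08635
  Δ          0.002599 -8.6641e-04
  eq          0.01805     0.08549
  solve Keq expr → x = -8.6641e-04; check Q = 1.4530e+04
Then change container volume by factor 1.25 (V_new/V_old).
Step 3:
                    B           M
  init        0.01444     0.06839
  Δ          0.002255 -7.5162e-04
  eq           0.0167     0.06764
  solve Keq expr → x = -7.5162e-04; check Q = 1.4530e+04

x = -7.5162e-04 M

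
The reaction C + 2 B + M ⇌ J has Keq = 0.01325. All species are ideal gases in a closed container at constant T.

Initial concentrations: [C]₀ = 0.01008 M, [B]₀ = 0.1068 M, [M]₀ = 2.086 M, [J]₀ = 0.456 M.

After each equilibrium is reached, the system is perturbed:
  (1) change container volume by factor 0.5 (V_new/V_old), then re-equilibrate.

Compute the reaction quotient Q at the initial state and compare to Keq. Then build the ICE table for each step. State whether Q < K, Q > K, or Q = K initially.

Q₀ = 1901 vs Keq = 0.01325 ⇒ Q>K, reverse
Step 1:
                   C          B          M          J
  init       0.01008     0.1068      2.086      0.456
  Δ           0.4412     0.8824     0.4412    -0.4412
  eq          0.4513     0.9892      2.527    0.01479
  solve Keq expr → x = -0.4412; check Q = 0.01325
Then change container volume by factor 0.5 (V_new/V_old).
Step 2:
                   C          B          M          J
  init        0.9026      1.978      5.054    0.02958
  Δ          -0.1232    -0.2464    -0.1232     0.1232
  eq          0.7794      1.732      4.931     0.1528
  solve Keq expr → x = 0.1232; check Q = 0.01325

Q₀ = 1901; Q > K (proceeds reverse)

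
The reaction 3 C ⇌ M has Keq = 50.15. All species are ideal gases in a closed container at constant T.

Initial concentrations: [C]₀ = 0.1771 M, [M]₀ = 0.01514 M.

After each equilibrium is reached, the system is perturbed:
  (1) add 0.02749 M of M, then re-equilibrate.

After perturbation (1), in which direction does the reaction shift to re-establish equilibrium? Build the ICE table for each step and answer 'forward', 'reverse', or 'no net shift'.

Q₀ = 2.726 vs Keq = 50.15 ⇒ Q<K, forward
Step 1:
                   C          M
  I           0.1771    0.01514
  C         -0.08239    0.02746
  E          0.09471     0.0426
  solve Keq expr → x = 0.02746; check Q = 50.15
Then add 0.02749 M of M.
Step 2:
                   C          M
  I          0.09471    0.07009
  C          0.01447  -0.004824
  E           0.1092    0.06527
  solve Keq expr → x = -0.004824; check Q = 50.15

Direction: reverse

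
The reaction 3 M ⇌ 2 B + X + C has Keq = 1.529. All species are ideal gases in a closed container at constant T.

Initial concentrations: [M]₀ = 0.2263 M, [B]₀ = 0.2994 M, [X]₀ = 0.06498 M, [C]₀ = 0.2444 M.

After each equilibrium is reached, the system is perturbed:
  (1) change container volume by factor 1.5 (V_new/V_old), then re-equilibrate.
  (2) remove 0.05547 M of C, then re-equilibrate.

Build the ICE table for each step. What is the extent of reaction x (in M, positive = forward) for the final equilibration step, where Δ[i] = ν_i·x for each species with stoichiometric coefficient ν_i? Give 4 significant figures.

Q₀ = 0.1228 vs Keq = 1.529 ⇒ Q<K, forward
Step 1:
                   M          B          X          C
  Initial     0.2263     0.2994    0.06498     0.2444
  Change    -0.09454    0.06303    0.03151    0.03151
  Equil       0.1318     0.3624    0.09649     0.2759
  solve Keq expr → x = 0.03151; check Q = 1.529
Then change container volume by factor 1.5 (V_new/V_old).
Step 2:
                   M          B          X          C
  Initial    0.08784     0.2416    0.06433     0.1839
  Change   -0.008407   0.005605   0.002802   0.002802
  Equil      0.07943     0.2472    0.06713     0.1867
  solve Keq expr → x = 0.002802; check Q = 1.529
Then remove 0.05547 M of C.
Step 3:
                   M          B          X          C
  Initial    0.07943     0.2472    0.06713     0.1313
  Change    -0.00675     0.0045    0.00225    0.00225
  Equil      0.07268     0.2517    0.06938     0.1335
  solve Keq expr → x = 0.00225; check Q = 1.529

x = 0.00225 M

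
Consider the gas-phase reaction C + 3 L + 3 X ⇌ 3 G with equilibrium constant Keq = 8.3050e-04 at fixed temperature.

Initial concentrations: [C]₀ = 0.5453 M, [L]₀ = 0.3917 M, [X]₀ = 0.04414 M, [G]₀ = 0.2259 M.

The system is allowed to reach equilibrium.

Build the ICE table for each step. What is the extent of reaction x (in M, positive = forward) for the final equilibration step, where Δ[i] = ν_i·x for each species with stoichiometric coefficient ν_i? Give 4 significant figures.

x = -0.07114 M

Q₀ = 4090 vs Keq = 8.3050e-04 ⇒ Q>K, reverse
Step 1:
                   C          L          X          G
  init        0.5453     0.3917    0.04414     0.2259
  Δ          0.07114     0.2134     0.2134    -0.2134
  eq          0.6164     0.6051     0.2576    0.01247
  solve Keq expr → x = -0.07114; check Q = 8.3050e-04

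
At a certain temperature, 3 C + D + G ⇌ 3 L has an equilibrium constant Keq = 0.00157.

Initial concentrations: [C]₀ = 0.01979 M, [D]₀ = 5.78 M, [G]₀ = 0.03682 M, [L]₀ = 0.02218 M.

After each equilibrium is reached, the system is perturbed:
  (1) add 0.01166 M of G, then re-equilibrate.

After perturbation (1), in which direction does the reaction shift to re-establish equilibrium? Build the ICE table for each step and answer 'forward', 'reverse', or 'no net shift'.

Q₀ = 6.615 vs Keq = 0.00157 ⇒ Q>K, reverse
Step 1:
                    C           D           G           L
  init        0.01979        5.78     0.03682     0.02218
  Δ           0.01932    0.006439    0.006439    -0.01932
  eq          0.03911       5.786     0.04326    0.002864
  solve Keq expr → x = -0.006439; check Q = 0.00157
Then add 0.01166 M of G.
Step 2:
                    C           D           G           L
  init        0.03911       5.786     0.05492    0.002864
  Δ       -2.1847e-04 -7.2824e-05 -7.2824e-05  2.1847e-04
  eq          0.03889       5.786     0.05485    0.003083
  solve Keq expr → x = 7.2824e-05; check Q = 0.00157

Direction: forward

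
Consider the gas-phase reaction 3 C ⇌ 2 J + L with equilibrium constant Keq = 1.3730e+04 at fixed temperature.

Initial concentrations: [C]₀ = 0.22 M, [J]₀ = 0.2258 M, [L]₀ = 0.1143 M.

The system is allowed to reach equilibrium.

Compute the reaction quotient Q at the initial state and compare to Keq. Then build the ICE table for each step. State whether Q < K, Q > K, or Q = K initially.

Q₀ = 0.5473 vs Keq = 1.3730e+04 ⇒ Q<K, forward
Step 1:
                   C          J          L
  init          0.22     0.2258     0.1143
  Δ          -0.2079     0.1386     0.0693
  eq         0.01211     0.3644     0.1836
  solve Keq expr → x = 0.0693; check Q = 1.3730e+04

Q₀ = 0.5473; Q < K (proceeds forward)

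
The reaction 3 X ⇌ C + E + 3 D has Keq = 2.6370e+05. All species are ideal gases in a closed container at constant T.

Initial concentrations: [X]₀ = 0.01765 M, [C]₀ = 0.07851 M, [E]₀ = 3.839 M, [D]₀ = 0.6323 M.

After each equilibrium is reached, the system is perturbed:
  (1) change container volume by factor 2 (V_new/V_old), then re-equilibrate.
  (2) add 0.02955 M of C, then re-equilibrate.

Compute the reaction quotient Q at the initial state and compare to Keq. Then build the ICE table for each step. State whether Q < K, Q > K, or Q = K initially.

Q₀ = 1.3857e+04 vs Keq = 2.6370e+05 ⇒ Q<K, forward
Step 1:
                    X           C           E           D
  I           0.01765     0.07851       3.839      0.6323
  C          -0.01082    0.003607    0.003607     0.01082
  E          0.006828     0.08212       3.843      0.6431
  solve Keq expr → x = 0.003607; check Q = 2.6370e+05
Then change container volume by factor 2 (V_new/V_old).
Step 2:
                    X           C           E           D
  I          0.003414     0.04106       1.921      0.3216
  C         -0.001248  4.1583e-04  4.1583e-04    0.001248
  E          0.002166     0.04147       1.922      0.3228
  solve Keq expr → x = 4.1583e-04; check Q = 2.6370e+05
Then add 0.02955 M of C.
Step 3:
                    X           C           E           D
  I          0.002166     0.07102       1.922      0.3228
  C        4.2033e-04 -1.4011e-04 -1.4011e-04 -4.2033e-04
  E          0.002587     0.07088       1.922      0.3224
  solve Keq expr → x = -1.4011e-04; check Q = 2.6370e+05

Q₀ = 1.3857e+04; Q < K (proceeds forward)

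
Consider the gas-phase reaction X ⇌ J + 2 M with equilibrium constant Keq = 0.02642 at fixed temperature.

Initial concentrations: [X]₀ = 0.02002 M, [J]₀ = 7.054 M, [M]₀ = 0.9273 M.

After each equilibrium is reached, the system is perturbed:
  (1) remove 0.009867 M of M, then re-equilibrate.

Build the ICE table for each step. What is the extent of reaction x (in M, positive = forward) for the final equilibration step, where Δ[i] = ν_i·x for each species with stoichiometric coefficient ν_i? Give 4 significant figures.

Q₀ = 303 vs Keq = 0.02642 ⇒ Q>K, reverse
Step 1:
                  X         J         M
  init      0.02002     7.054    0.9273
  Δ          0.4422   -0.4422   -0.8843
  eq         0.4622     6.612   0.04297
  solve Keq expr → x = -0.4422; check Q = 0.02642
Then remove 0.009867 M of M.
Step 2:
                  X         J         M
  init       0.4622     6.612   0.03311
  Δ       -0.004814  0.004814  0.009627
  eq         0.4574     6.617   0.04273
  solve Keq expr → x = 0.004814; check Q = 0.02642

x = 0.004814 M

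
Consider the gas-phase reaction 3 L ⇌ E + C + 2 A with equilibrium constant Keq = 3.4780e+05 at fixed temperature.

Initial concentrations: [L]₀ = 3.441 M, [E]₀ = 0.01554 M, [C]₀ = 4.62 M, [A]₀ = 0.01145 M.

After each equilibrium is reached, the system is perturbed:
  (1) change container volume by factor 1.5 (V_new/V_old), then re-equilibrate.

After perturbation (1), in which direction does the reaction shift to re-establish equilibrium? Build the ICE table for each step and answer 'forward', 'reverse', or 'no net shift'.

Direction: forward

Q₀ = 2.3102e-07 vs Keq = 3.4780e+05 ⇒ Q<K, forward
Step 1:
                   L          E          C          A
  I            3.441    0.01554       4.62    0.01145
  C           -3.395      1.132      1.132      2.263
  E          0.04613      1.147      5.752      2.275
  solve Keq expr → x = 1.132; check Q = 3.4780e+05
Then change container volume by factor 1.5 (V_new/V_old).
Step 2:
                   L          E          C          A
  I          0.03075     0.7648      3.834      1.516
  C         -0.00384    0.00128    0.00128    0.00256
  E          0.02691     0.7661      3.836      1.519
  solve Keq expr → x = 0.00128; check Q = 3.4780e+05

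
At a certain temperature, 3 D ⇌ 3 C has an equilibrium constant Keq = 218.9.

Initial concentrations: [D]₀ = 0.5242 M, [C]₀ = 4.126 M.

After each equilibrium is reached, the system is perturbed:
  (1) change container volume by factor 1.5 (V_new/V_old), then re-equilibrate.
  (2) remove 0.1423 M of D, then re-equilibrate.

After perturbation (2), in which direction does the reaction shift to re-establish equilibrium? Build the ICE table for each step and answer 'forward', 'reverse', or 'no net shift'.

Direction: reverse

Q₀ = 487.6 vs Keq = 218.9 ⇒ Q>K, reverse
Step 1:
                    D           C
  I            0.5242       4.126
  C            0.1376     -0.1376
  E            0.6618       3.988
  solve Keq expr → x = -0.04586; check Q = 218.9
Then change container volume by factor 1.5 (V_new/V_old).
Step 2:
                    D           C
  I            0.4412       2.659
  C                 0           0
  E            0.4412       2.659
  solve Keq expr → x = 0; check Q = 218.9
Then remove 0.1423 M of D.
Step 3:
                    D           C
  I            0.2989       2.659
  C             0.122      -0.122
  E            0.4209       2.537
  solve Keq expr → x = -0.04068; check Q = 218.9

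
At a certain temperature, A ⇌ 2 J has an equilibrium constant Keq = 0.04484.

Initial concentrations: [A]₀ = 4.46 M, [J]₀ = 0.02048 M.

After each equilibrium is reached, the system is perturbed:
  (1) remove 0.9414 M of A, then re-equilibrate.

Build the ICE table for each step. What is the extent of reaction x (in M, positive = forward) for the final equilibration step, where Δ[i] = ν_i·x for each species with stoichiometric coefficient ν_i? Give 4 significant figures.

x = -0.02495 M

Q₀ = 9.4043e-05 vs Keq = 0.04484 ⇒ Q<K, forward
Step 1:
                    A           J
  I              4.46     0.02048
  C           -0.2081      0.4162
  E             4.252      0.4366
  solve Keq expr → x = 0.2081; check Q = 0.04484
Then remove 0.9414 M of A.
Step 2:
                    A           J
  I             3.311      0.4366
  C           0.02495    -0.04991
  E             3.335      0.3867
  solve Keq expr → x = -0.02495; check Q = 0.04484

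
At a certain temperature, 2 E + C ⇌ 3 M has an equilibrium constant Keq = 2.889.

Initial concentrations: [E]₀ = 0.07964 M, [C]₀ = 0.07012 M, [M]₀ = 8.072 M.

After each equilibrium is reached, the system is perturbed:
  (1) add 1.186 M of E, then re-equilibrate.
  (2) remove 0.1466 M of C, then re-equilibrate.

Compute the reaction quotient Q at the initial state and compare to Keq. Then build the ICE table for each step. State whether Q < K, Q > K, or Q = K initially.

Q₀ = 1.1826e+06 vs Keq = 2.889 ⇒ Q>K, reverse
Step 1:
                   E          C          M
  I          0.07964    0.07012      8.072
  C            3.026      1.513     -4.539
  E            3.106      1.583      3.533
  solve Keq expr → x = -1.513; check Q = 2.889
Then add 1.186 M of E.
Step 2:
                   E          C          M
  I            4.292      1.583      3.533
  C          -0.3216    -0.1608     0.4825
  E             3.97      1.422      4.016
  solve Keq expr → x = 0.1608; check Q = 2.889
Then remove 0.1466 M of C.
Step 3:
                   E          C          M
  I             3.97      1.276      4.016
  C          0.05385    0.02692   -0.08077
  E            4.024      1.303      3.935
  solve Keq expr → x = -0.02692; check Q = 2.889

Q₀ = 1.1826e+06; Q > K (proceeds reverse)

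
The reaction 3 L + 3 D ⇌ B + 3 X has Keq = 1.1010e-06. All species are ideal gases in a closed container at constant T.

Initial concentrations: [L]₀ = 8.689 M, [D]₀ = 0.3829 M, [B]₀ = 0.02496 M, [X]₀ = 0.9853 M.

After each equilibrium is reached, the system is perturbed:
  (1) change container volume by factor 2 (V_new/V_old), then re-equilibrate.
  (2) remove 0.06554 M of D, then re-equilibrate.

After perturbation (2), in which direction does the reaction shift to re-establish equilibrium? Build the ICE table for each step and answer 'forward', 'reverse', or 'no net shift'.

Direction: reverse

Q₀ = 6.4831e-04 vs Keq = 1.1010e-06 ⇒ Q>K, reverse
Step 1:
                  L         D         B         X
  Initial     8.689    0.3829   0.02496    0.9853
  Change     0.0746    0.0746  -0.02487   -0.0746
  Equil       8.764    0.4575 9.3945e-05    0.9107
  solve Keq expr → x = -0.02487; check Q = 1.1010e-06
Then change container volume by factor 2 (V_new/V_old).
Step 2:
                  L         D         B         X
  Initial     4.382    0.2287 4.6973e-05    0.4554
  Change  1.0561e-04 1.0561e-04 -3.5204e-05 -1.0561e-04
  Equil       4.382    0.2289 1.1768e-05    0.4552
  solve Keq expr → x = -3.5204e-05; check Q = 1.1010e-06
Then remove 0.06554 M of D.
Step 3:
                  L         D         B         X
  Initial     4.382    0.1633 1.1768e-05    0.4552
  Change  2.2468e-05 2.2468e-05 -7.4892e-06 -2.2468e-05
  Equil       4.382    0.1633 4.2792e-06    0.4552
  solve Keq expr → x = -7.4892e-06; check Q = 1.1010e-06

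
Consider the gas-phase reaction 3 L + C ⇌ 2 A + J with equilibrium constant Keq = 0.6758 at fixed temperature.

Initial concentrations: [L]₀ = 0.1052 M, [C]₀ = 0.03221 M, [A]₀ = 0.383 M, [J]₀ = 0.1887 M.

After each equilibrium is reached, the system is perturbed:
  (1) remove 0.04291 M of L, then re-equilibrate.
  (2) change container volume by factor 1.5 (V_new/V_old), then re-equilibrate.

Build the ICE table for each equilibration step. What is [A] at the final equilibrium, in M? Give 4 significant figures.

[A]_eq = 0.121 M

Q₀ = 738.1 vs Keq = 0.6758 ⇒ Q>K, reverse
Step 1:
                   L          C          A          J
  Initial     0.1052    0.03221      0.383     0.1887
  Change      0.2666    0.08887    -0.1777   -0.08887
  Equil       0.3718     0.1211     0.2053    0.09983
  solve Keq expr → x = -0.08887; check Q = 0.6758
Then remove 0.04291 M of L.
Step 2:
                   L          C          A          J
  Initial     0.3289     0.1211     0.2053    0.09983
  Change     0.01695    0.00565    -0.0113   -0.00565
  Equil       0.3459     0.1267      0.194    0.09418
  solve Keq expr → x = -0.00565; check Q = 0.6758
Then change container volume by factor 1.5 (V_new/V_old).
Step 3:
                   L          C          A          J
  Initial     0.2306    0.08449     0.1293    0.06279
  Change     0.01241   0.004137  -0.008273  -0.004137
  Equil        0.243    0.08862      0.121    0.05865
  solve Keq expr → x = -0.004137; check Q = 0.6758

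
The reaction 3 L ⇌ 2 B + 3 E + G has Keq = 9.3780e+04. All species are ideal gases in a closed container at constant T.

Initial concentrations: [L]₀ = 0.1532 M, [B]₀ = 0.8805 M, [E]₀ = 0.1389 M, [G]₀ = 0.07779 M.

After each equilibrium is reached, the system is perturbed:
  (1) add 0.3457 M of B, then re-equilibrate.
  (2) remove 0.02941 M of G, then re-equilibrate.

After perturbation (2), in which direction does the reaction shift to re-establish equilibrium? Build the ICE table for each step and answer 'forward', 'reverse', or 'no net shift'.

Q₀ = 0.04495 vs Keq = 9.3780e+04 ⇒ Q<K, forward
Step 1:
                  L         B         E         G
  init       0.1532    0.8805    0.1389   0.07779
  Δ           -0.15       0.1      0.15   0.05001
  eq       0.003162    0.9805    0.2889    0.1278
  solve Keq expr → x = 0.05001; check Q = 9.3780e+04
Then add 0.3457 M of B.
Step 2:
                  L         B         E         G
  init     0.003162     1.326    0.2889    0.1278
  Δ       6.9268e-04 -4.6179e-04 -6.9268e-04 -2.3089e-04
  eq       0.003854     1.326    0.2882    0.1276
  solve Keq expr → x = -2.3089e-04; check Q = 9.3780e+04
Then remove 0.02941 M of G.
Step 3:
                  L         B         E         G
  init     0.003854     1.326    0.2882   0.09816
  Δ       -3.1688e-04 2.1126e-04 3.1688e-04 1.0563e-04
  eq       0.003538     1.326    0.2886   0.09827
  solve Keq expr → x = 1.0563e-04; check Q = 9.3780e+04

Direction: forward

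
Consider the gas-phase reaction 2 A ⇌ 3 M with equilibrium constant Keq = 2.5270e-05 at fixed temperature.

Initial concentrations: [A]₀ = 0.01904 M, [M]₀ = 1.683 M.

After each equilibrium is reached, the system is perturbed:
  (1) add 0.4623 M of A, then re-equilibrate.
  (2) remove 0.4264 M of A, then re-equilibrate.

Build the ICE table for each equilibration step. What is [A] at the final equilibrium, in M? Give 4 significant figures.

[A]_eq = 1.155 M

Q₀ = 1.3150e+04 vs Keq = 2.5270e-05 ⇒ Q>K, reverse
Step 1:
                  A         M
  I         0.01904     1.683
  C           1.101    -1.651
  E            1.12   0.03165
  solve Keq expr → x = -0.5505; check Q = 2.5270e-05
Then add 0.4623 M of A.
Step 2:
                  A         M
  I           1.582   0.03165
  C       -0.005405  0.008108
  E           1.577   0.03976
  solve Keq expr → x = 0.002703; check Q = 2.5270e-05
Then remove 0.4264 M of A.
Step 3:
                  A         M
  I            1.15   0.03976
  C        0.004962 -0.007444
  E           1.155   0.03231
  solve Keq expr → x = -0.002481; check Q = 2.5270e-05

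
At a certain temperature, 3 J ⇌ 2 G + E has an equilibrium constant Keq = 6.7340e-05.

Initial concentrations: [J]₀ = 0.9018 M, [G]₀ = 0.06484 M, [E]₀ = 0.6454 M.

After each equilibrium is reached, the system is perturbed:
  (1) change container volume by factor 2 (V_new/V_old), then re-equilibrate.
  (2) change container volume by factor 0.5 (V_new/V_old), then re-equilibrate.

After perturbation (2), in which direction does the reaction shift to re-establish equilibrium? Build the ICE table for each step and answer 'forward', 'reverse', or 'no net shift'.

Direction: no net shift

Q₀ = 0.0037 vs Keq = 6.7340e-05 ⇒ Q>K, reverse
Step 1:
                    J           G           E
  Initial      0.9018     0.06484      0.6454
  Change      0.08198    -0.05465    -0.02733
  Equil        0.9838     0.01019      0.6181
  solve Keq expr → x = -0.02733; check Q = 6.7340e-05
Then change container volume by factor 2 (V_new/V_old).
Step 2:
                    J           G           E
  Initial      0.4919    0.005093       0.309
  Change            0           0           0
  Equil        0.4919    0.005093       0.309
  solve Keq expr → x = 0; check Q = 6.7340e-05
Then change container volume by factor 0.5 (V_new/V_old).
Step 3:
                    J           G           E
  Initial      0.9838     0.01019      0.6181
  Change            0           0           0
  Equil        0.9838     0.01019      0.6181
  solve Keq expr → x = 0; check Q = 6.7340e-05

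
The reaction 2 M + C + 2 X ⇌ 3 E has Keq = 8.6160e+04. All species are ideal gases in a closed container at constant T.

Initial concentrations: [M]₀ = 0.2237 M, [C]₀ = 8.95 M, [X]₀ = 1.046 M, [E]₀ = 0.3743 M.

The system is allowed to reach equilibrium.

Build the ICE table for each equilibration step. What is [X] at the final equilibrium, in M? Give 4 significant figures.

[X]_eq = 0.8231 M

Q₀ = 0.107 vs Keq = 8.6160e+04 ⇒ Q<K, forward
Step 1:
                    M           C           X           E
  I            0.2237        8.95       1.046      0.3743
  C           -0.2229     -0.1114     -0.2229      0.3343
  E        8.3041e-04       8.839      0.8231      0.7086
  solve Keq expr → x = 0.1114; check Q = 8.6160e+04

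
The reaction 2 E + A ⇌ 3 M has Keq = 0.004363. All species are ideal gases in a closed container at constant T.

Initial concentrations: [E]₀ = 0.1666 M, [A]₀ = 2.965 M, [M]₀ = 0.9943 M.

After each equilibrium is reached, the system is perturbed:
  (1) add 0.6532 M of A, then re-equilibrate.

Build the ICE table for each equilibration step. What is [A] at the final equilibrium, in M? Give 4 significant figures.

[A]_eq = 3.882 M

Q₀ = 11.94 vs Keq = 0.004363 ⇒ Q>K, reverse
Step 1:
                  E         A         M
  Initial    0.1666     2.965    0.9943
  Change     0.5356    0.2678   -0.8034
  Equil      0.7022     3.233    0.1909
  solve Keq expr → x = -0.2678; check Q = 0.004363
Then add 0.6532 M of A.
Step 2:
                  E         A         M
  Initial    0.7022     3.886    0.1909
  Change  -0.007097 -0.003548   0.01064
  Equil      0.6951     3.882    0.2015
  solve Keq expr → x = 0.003548; check Q = 0.004363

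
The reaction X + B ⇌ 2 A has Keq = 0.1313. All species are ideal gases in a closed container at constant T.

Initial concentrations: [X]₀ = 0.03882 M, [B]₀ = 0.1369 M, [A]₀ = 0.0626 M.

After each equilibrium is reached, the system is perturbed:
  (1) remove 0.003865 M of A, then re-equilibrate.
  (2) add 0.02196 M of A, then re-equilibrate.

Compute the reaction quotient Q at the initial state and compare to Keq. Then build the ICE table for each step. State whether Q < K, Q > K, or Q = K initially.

Q₀ = 0.7374 vs Keq = 0.1313 ⇒ Q>K, reverse
Step 1:
                   X          B          A
  init       0.03882     0.1369     0.0626
  Δ          0.01493    0.01493   -0.02986
  eq         0.05375     0.1518    0.03274
  solve Keq expr → x = -0.01493; check Q = 0.1313
Then remove 0.003865 M of A.
Step 2:
                   X          B          A
  init       0.05375     0.1518    0.02887
  Δ        -0.001602  -0.001602   0.003203
  eq         0.05215     0.1502    0.03207
  solve Keq expr → x = 0.001602; check Q = 0.1313
Then add 0.02196 M of A.
Step 3:
                   X          B          A
  init       0.05215     0.1502    0.05403
  Δ         0.009115   0.009115   -0.01823
  eq         0.06127     0.1593     0.0358
  solve Keq expr → x = -0.009115; check Q = 0.1313

Q₀ = 0.7374; Q > K (proceeds reverse)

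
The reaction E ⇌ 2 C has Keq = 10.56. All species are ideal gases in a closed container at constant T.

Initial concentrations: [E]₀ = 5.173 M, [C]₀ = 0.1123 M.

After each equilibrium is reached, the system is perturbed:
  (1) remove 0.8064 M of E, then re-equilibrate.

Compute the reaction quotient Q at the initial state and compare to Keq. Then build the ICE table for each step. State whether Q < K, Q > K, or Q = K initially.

Q₀ = 0.002438; Q < K (proceeds forward)

Q₀ = 0.002438 vs Keq = 10.56 ⇒ Q<K, forward
Step 1:
                  E         C
  init        5.173    0.1123
  Δ          -2.567     5.134
  eq          2.606     5.246
  solve Keq expr → x = 2.567; check Q = 10.56
Then remove 0.8064 M of E.
Step 2:
                  E         C
  init          1.8     5.246
  Δ          0.2799   -0.5598
  eq           2.08     4.686
  solve Keq expr → x = -0.2799; check Q = 10.56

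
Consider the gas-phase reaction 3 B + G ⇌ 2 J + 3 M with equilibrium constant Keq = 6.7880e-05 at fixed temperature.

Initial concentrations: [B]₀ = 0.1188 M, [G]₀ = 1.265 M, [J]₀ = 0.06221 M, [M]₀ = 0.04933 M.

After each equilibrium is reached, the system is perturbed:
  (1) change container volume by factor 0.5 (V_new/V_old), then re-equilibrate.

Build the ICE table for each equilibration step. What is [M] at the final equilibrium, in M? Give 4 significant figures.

[M]_eq = 0.06769 M

Q₀ = 2.1904e-04 vs Keq = 6.7880e-05 ⇒ Q>K, reverse
Step 1:
                   B          G          J          M
  init        0.1188      1.265    0.06221    0.04933
  Δ          0.01016   0.003387  -0.006775   -0.01016
  eq           0.129      1.268    0.05544    0.03917
  solve Keq expr → x = -0.003387; check Q = 6.7880e-05
Then change container volume by factor 0.5 (V_new/V_old).
Step 2:
                   B          G          J          M
  init        0.2579      2.537     0.1109    0.07834
  Δ          0.01064   0.003548  -0.007096   -0.01064
  eq          0.2686       2.54     0.1038    0.06769
  solve Keq expr → x = -0.003548; check Q = 6.7880e-05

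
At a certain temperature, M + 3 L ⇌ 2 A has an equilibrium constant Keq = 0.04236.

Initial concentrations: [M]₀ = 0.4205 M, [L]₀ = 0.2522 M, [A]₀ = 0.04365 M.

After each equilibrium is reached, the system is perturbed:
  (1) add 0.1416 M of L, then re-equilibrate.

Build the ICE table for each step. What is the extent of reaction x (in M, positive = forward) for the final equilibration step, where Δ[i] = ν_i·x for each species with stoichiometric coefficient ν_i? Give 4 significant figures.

Q₀ = 0.2825 vs Keq = 0.04236 ⇒ Q>K, reverse
Step 1:
                  M         L         A
  init       0.4205    0.2522   0.04365
  Δ         0.01145   0.03435   -0.0229
  eq          0.432    0.2866   0.02075
  solve Keq expr → x = -0.01145; check Q = 0.04236
Then add 0.1416 M of L.
Step 2:
                  M         L         A
  init        0.432    0.4282   0.02075
  Δ       -0.007044  -0.02113   0.01409
  eq         0.4249     0.407   0.03484
  solve Keq expr → x = 0.007044; check Q = 0.04236

x = 0.007044 M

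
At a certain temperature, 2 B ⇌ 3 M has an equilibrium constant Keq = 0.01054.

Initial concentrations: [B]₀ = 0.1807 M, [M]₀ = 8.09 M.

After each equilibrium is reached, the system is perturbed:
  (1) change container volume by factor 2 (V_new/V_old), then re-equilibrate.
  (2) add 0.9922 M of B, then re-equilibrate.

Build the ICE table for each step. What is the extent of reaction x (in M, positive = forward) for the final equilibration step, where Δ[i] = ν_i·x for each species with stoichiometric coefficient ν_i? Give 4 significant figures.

x = 0.03151 M

Q₀ = 1.6215e+04 vs Keq = 0.01054 ⇒ Q>K, reverse
Step 1:
                    B           M
  Initial      0.1807        8.09
  Change        4.958      -7.437
  Equil         5.139      0.6529
  solve Keq expr → x = -2.479; check Q = 0.01054
Then change container volume by factor 2 (V_new/V_old).
Step 2:
                    B           M
  Initial       2.569      0.3265
  Change      -0.0528      0.0792
  Equil         2.517      0.4057
  solve Keq expr → x = 0.0264; check Q = 0.01054
Then add 0.9922 M of B.
Step 3:
                    B           M
  Initial       3.509      0.4057
  Change     -0.06303     0.09454
  Equil         3.446      0.5002
  solve Keq expr → x = 0.03151; check Q = 0.01054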